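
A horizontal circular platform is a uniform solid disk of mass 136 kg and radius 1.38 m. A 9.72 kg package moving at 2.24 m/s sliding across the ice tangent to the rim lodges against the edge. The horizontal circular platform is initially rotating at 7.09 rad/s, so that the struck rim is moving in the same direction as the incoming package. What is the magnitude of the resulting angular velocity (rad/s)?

About the central axle the impulsive forces during the collision are internal, so angular momentum about that axis is conserved.
I_p = ½(136)(1.38)² = 129.5 kg·m². Taking the sense of the package's angular momentum as positive, L_{package} = m v R = (9.72)(2.24)(1.38) = 30.05 kg·m²/s.
L_i = +I_p ω_p + m v R = +(129.5)(7.09) + 30.05 = 948.2 kg·m²/s.
After sticking, I_f = I_p + m R² = 129.5 + (9.72)(1.38)² = 148.0 kg·m².
ω_f = L_i / I_f = 948.2 / 148.0 = 6.406 rad/s.

|ω_f| ≈ 6.41 rad/s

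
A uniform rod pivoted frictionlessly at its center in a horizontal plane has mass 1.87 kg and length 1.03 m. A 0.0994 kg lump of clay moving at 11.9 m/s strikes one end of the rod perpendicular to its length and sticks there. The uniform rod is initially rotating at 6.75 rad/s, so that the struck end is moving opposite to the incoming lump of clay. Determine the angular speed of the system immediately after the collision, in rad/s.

About the pivot the impulsive forces during the collision are internal, so angular momentum about that axis is conserved.
I_p = (1/12)(1.87)(1.03)² = 0.1653 kg·m². Taking the sense of the lump of clay's angular momentum as positive, L_{lump} = m v R = (0.0994)(11.9)(1.03/2) = 0.6092 kg·m²/s.
L_i = −I_p ω_p + m v R = −(0.1653)(6.75) + 0.6092 = -0.5068 kg·m²/s.
After sticking, I_f = I_p + m R² = 0.1653 + (0.0994)(1.03/2)² = 0.1917 kg·m².
ω_f = L_i / I_f = -0.5068 / 0.1917 = -2.644 rad/s.

|ω_f| ≈ 2.64 rad/s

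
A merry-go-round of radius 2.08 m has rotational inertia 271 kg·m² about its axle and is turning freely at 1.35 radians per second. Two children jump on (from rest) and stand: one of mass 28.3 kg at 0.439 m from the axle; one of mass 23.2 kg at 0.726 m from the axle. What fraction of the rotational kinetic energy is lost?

No external torque acts about the axle; L_before = L_after.
Added inertia Σmr² = (28.3)(0.439)² + (23.2)(0.726)² = 17.68 kg·m²; I_f = 271.0 + 17.68 = 288.7 kg·m².
ω_f = I_p ω_i / I_f = (271.0)(1.35) / 288.7 = 1.267 rad/s.
KE_i = ½(271.0)(1.350 rad/s)² = 246.9 J; KE_f = ½(288.7)(1.267)² = 231.8 J.
Fraction lost = 0.06125.

fraction ≈ 0.0613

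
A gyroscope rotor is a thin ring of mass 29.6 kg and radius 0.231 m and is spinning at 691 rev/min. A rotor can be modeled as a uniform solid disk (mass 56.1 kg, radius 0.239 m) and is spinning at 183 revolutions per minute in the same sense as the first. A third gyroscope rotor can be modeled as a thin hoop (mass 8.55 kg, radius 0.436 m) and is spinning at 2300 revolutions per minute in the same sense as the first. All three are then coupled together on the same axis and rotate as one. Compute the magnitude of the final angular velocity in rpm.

|ω_f| ≈ 1070 rpm

No external torque acts about the common axis, so total angular momentum is conserved.
Moments of inertia: I_A = (29.6)(0.231)² = 1.579 kg·m²; I_B = ½(56.1)(0.239)² = 1.602 kg·m²; I_C = (8.55)(0.436)² = 1.625 kg·m².
Taking A's sense as positive: L = (1.579)(691) + (1.602)(183) + (1.625)(2300) = 5123 kg·m²·rpm.
Combined I = 1.579 + 1.602 + 1.625 = 4.807 kg·m².
ω_f = L / I = 5123 / 4.807 = 1066 rpm.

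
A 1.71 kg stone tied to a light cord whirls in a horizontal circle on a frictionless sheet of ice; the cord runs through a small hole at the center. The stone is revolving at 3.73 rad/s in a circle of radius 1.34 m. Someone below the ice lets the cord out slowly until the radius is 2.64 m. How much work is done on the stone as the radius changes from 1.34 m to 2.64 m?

W ≈ -15.9 J

No torque about the axis ⇒ m r₁² ω₁ = m r₂² ω₂.
ω₂ = ω₁ (r₁/r₂)² = (3.73)(1.34/2.64)² = 0.9610 rad/s.
W = ΔKE = ½m(v₂² − v₁²) = -15.86 J.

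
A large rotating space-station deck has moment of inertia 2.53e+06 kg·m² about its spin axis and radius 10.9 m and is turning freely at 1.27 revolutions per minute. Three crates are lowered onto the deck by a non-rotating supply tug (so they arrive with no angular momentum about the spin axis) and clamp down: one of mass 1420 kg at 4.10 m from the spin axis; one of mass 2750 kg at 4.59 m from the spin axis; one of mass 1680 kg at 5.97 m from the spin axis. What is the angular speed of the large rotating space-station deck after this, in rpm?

No external torque acts about the spin axis; L_before = L_after.
Added inertia Σmr² = (1420)(4.10)² + (2750)(4.59)² + (1680)(5.97)² = 1.417e+05 kg·m²; I_f = 2.530e+06 + 1.417e+05 = 2.672e+06 kg·m².
ω_f = I_p ω_i / I_f = (2.530e+06)(1.27) / 2.672e+06 = 1.203 rpm.

ω_f ≈ 1.20 rpm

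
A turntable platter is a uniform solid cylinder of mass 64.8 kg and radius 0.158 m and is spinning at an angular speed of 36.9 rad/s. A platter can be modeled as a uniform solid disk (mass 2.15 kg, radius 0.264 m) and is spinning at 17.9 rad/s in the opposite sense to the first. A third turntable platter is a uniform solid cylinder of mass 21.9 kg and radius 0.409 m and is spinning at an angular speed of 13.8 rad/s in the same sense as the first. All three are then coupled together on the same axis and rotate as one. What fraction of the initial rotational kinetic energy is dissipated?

fraction ≈ 0.277

The coupling torques are internal; angular momentum about the shared axis is conserved.
Moments of inertia: I_A = ½(64.8)(0.158)² = 0.8088 kg·m²; I_B = ½(2.15)(0.264)² = 0.07492 kg·m²; I_C = ½(21.9)(0.409)² = 1.832 kg·m².
Taking A's sense as positive: L = (0.8088)(36.9) − (0.07492)(17.9) + (1.832)(13.8) = 53.78 kg·m²·rad/s.
Combined I = 0.8088 + 0.07492 + 1.832 = 2.715 kg·m².
ω_f = L / I = 53.78 / 2.715 = 19.81 rad/s.
KE_i = ½ΣIω² = 737.1 J; KE_f = ½(2.715)(19.81)² = 532.6 J.
Fraction dissipated = (KE_i − KE_f)/KE_i = 0.2774.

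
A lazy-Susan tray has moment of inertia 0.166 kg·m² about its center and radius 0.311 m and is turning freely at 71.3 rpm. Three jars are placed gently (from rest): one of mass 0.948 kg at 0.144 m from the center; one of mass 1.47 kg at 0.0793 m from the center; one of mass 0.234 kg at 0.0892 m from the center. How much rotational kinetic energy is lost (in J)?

energy lost ≈ 0.723 J

No external torque acts about the center; L_before = L_after.
Added inertia Σmr² = (0.948)(0.144)² + (1.47)(0.0793)² + (0.234)(0.0892)² = 0.03076 kg·m²; I_f = 0.1660 + 0.03076 = 0.1968 kg·m².
ω_f = I_p ω_i / I_f = (0.1660)(71.3) / 0.1968 = 60.15 rpm.
KE_i = ½(0.1660)(7.467 rad/s)² = 4.627 J; KE_f = ½(0.1968)(6.299)² = 3.904 J.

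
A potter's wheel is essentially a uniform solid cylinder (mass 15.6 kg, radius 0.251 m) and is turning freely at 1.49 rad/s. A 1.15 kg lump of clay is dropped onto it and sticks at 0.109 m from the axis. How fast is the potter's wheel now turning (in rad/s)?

ω_f ≈ 1.45 rad/s

The added mass arrives with no angular momentum about the axis, and any external torque about the axis is negligible, so the system's angular momentum is conserved.
I_p = ½(15.6)(0.251)² = 0.4914 kg·m².
Added inertia Σmr² = (1.15)(0.109)² = 0.01366 kg·m²; I_f = 0.4914 + 0.01366 = 0.5051 kg·m².
ω_f = I_p ω_i / I_f = (0.4914)(1.49) / 0.5051 = 1.450 rad/s.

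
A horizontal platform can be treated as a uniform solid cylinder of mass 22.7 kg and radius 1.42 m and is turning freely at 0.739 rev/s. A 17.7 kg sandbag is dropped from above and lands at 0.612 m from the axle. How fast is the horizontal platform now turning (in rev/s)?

ω_f ≈ 0.573 rev/s

The added mass arrives with no angular momentum about the axle, and any external torque about the axle is negligible, so the system's angular momentum is conserved.
I_p = ½(22.7)(1.42)² = 22.89 kg·m².
Added inertia Σmr² = (17.7)(0.612)² = 6.629 kg·m²; I_f = 22.89 + 6.629 = 29.52 kg·m².
ω_f = I_p ω_i / I_f = (22.89)(0.739) / 29.52 = 0.5730 rev/s.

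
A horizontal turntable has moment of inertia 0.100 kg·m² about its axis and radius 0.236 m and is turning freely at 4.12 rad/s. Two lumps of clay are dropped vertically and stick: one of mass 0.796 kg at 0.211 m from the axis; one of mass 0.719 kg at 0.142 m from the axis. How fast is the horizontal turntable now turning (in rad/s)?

No external torque acts about the axis; L_before = L_after.
Added inertia Σmr² = (0.796)(0.211)² + (0.719)(0.142)² = 0.04994 kg·m²; I_f = 0.1000 + 0.04994 = 0.1499 kg·m².
ω_f = I_p ω_i / I_f = (0.1000)(4.12) / 0.1499 = 2.748 rad/s.

ω_f ≈ 2.75 rad/s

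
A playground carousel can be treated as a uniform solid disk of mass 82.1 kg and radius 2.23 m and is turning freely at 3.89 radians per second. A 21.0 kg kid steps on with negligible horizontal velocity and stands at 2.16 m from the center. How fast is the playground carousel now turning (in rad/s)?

No external torque acts about the center; L_before = L_after.
I_p = ½(82.1)(2.23)² = 204.1 kg·m².
Added inertia Σmr² = (21.0)(2.16)² = 97.98 kg·m²; I_f = 204.1 + 97.98 = 302.1 kg·m².
ω_f = I_p ω_i / I_f = (204.1)(3.89) / 302.1 = 2.628 rad/s.

ω_f ≈ 2.63 rad/s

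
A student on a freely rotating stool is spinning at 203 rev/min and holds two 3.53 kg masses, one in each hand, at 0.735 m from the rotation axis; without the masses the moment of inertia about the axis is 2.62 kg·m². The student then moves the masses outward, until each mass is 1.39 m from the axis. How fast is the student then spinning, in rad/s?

ω₂ ≈ 8.41 rad/s

No external torque acts about the spin axis, so angular momentum is conserved.
I₁ = 2.62 + 2(3.53)(0.735)² = 6.434 kg·m²; I₂ = 2.62 + 2(3.53)(1.39)² = 16.26 kg·m².
ω₂ = I₁ω₁ / I₂ = (6.434)(203 rpm) / (16.26) = 80.32 rpm = 8.411 rad/s.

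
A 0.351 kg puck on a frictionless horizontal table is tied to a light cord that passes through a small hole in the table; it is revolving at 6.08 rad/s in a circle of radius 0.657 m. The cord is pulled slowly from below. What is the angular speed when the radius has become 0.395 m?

ω₂ ≈ 16.8 rad/s

No torque about the axis ⇒ m r₁² ω₁ = m r₂² ω₂.
ω₂ = ω₁ (r₁/r₂)² = (6.08)(0.657/0.395)² = 16.82 rad/s.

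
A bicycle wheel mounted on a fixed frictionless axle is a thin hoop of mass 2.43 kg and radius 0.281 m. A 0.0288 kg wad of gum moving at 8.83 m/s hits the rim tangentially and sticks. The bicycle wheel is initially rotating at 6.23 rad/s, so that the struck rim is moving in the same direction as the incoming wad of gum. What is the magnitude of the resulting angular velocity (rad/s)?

|ω_f| ≈ 6.53 rad/s

About the axle the impulsive forces during the collision are internal, so angular momentum about that axis is conserved.
I_p = (2.43)(0.281)² = 0.1919 kg·m². Taking the sense of the wad of gum's angular momentum as positive, L_{wad} = m v R = (0.0288)(8.83)(0.281) = 0.07146 kg·m²/s.
L_i = +I_p ω_p + m v R = +(0.1919)(6.23) + 0.07146 = 1.267 kg·m²/s.
After sticking, I_f = I_p + m R² = 0.1919 + (0.0288)(0.281)² = 0.1941 kg·m².
ω_f = L_i / I_f = 1.267 / 0.1941 = 6.525 rad/s.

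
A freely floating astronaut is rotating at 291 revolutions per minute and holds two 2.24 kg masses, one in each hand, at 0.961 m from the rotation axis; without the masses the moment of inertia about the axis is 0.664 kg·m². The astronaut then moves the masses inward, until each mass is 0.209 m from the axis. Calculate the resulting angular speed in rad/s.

No external torque acts about the spin axis, so angular momentum is conserved.
I₁ = 0.664 + 2(2.24)(0.961)² = 4.801 kg·m²; I₂ = 0.664 + 2(2.24)(0.209)² = 0.8597 kg·m².
ω₂ = I₁ω₁ / I₂ = (4.801)(291 rpm) / (0.8597) = 1625 rpm = 170.2 rad/s.

ω₂ ≈ 170 rad/s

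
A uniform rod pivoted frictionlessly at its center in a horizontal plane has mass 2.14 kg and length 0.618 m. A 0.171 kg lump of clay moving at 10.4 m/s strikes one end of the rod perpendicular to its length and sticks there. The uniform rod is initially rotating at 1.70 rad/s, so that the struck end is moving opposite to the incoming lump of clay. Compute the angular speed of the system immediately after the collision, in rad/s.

About the pivot the impulsive forces during the collision are internal, so angular momentum about that axis is conserved.
I_p = (1/12)(2.14)(0.618)² = 0.06811 kg·m². Taking the sense of the lump of clay's angular momentum as positive, L_{lump} = m v R = (0.171)(10.4)(0.618/2) = 0.5495 kg·m²/s.
L_i = −I_p ω_p + m v R = −(0.06811)(1.70) + 0.5495 = 0.4337 kg·m²/s.
After sticking, I_f = I_p + m R² = 0.06811 + (0.171)(0.618/2)² = 0.08444 kg·m².
ω_f = L_i / I_f = 0.4337 / 0.08444 = 5.137 rad/s.

|ω_f| ≈ 5.14 rad/s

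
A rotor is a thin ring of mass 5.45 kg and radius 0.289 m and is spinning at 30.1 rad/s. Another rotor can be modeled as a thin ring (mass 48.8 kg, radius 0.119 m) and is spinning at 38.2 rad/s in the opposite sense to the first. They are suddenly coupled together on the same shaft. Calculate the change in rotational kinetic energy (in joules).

ΔKE ≈ -640 J

The coupling torques are internal; angular momentum about the shared axis is conserved.
Moments of inertia: I_A = (5.45)(0.289)² = 0.4552 kg·m²; I_B = (48.8)(0.119)² = 0.6911 kg·m².
Taking A's sense as positive: L = (0.4552)(30.1) − (0.6911)(38.2) = -12.70 kg·m²·rad/s.
Combined I = 0.4552 + 0.6911 = 1.146 kg·m².
ω_f = L / I = -12.70 / 1.146 = -11.08 rad/s.
KE_i = ½ΣIω² = 710.4 J; KE_f = ½(1.146)(11.08)² = 70.32 J.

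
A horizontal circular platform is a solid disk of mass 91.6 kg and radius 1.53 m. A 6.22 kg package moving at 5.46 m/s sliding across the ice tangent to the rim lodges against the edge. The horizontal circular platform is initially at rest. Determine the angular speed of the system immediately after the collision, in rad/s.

About the central axle the impulsive forces during the collision are internal, so angular momentum about that axis is conserved.
I_p = ½(91.6)(1.53)² = 107.2 kg·m². Taking the sense of the package's angular momentum as positive, L_{package} = m v R = (6.22)(5.46)(1.53) = 51.96 kg·m²/s.
L_i = 0 + 51.96 = 51.96 kg·m²/s.
After sticking, I_f = I_p + m R² = 107.2 + (6.22)(1.53)² = 121.8 kg·m².
ω_f = L_i / I_f = 51.96 / 121.8 = 0.4267 rad/s.

|ω_f| ≈ 0.427 rad/s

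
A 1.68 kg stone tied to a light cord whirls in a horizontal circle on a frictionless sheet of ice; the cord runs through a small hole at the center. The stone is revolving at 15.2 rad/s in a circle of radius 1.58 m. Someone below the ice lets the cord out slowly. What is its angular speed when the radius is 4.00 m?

ω₂ ≈ 2.37 rad/s

The constraining force is radial, so m r² ω about the center is conserved.
ω₂ = ω₁ (r₁/r₂)² = (15.2)(1.58/4.00)² = 2.372 rad/s.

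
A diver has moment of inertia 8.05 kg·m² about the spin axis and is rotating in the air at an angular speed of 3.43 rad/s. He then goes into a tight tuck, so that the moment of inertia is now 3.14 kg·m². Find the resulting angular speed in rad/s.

No external torque acts about the spin axis, so angular momentum is conserved.
ω₂ = I₁ω₁ / I₂ = (8.050)(3.43 rad/s) / (3.140) = 8.793 rad/s.

ω₂ ≈ 8.79 rad/s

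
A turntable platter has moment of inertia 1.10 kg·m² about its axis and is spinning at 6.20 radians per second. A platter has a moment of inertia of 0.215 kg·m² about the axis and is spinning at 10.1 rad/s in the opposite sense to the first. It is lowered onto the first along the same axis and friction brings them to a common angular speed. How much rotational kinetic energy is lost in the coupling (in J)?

ΔKE lost ≈ 23.9 J

The coupling torques are internal; angular momentum about the shared axis is conserved.
Taking A's sense as positive: L = (1.100)(6.20) − (0.2150)(10.1) = 4.649 kg·m²·rad/s.
Combined I = 1.100 + 0.2150 = 1.315 kg·m².
ω_f = L / I = 4.649 / 1.315 = 3.535 rad/s.
KE_i = ½ΣIω² = 32.11 J; KE_f = ½(1.315)(3.535)² = 8.216 J.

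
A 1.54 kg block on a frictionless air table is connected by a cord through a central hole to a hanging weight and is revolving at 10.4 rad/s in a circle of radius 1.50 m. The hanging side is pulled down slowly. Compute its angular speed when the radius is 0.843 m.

The constraining force is radial, so m r² ω about the center is conserved.
ω₂ = ω₁ (r₁/r₂)² = (10.4)(1.50/0.843)² = 32.93 rad/s.

ω₂ ≈ 32.9 rad/s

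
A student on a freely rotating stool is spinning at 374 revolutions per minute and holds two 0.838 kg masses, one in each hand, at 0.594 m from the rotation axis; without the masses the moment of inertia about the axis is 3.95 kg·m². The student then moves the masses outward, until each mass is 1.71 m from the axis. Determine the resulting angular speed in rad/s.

ω₂ ≈ 20.1 rad/s

No external torque acts about the spin axis, so angular momentum is conserved.
I₁ = 3.95 + 2(0.838)(0.594)² = 4.541 kg·m²; I₂ = 3.95 + 2(0.838)(1.71)² = 8.851 kg·m².
ω₂ = I₁ω₁ / I₂ = (4.541)(374 rpm) / (8.851) = 191.9 rpm = 20.10 rad/s.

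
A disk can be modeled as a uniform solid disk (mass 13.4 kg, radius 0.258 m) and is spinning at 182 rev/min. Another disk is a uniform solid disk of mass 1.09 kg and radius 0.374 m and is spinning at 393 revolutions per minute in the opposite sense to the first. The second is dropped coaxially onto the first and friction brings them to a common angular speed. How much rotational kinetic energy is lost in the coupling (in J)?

ΔKE lost ≈ 118 J

The coupling torques are internal; angular momentum about the shared axis is conserved.
Moments of inertia: I_A = ½(13.4)(0.258)² = 0.4460 kg·m²; I_B = ½(1.09)(0.374)² = 0.07623 kg·m².
Taking A's sense as positive: L = (0.4460)(182) − (0.07623)(393) = 51.21 kg·m²·rpm.
Combined I = 0.4460 + 0.07623 = 0.5222 kg·m².
ω_f = L / I = 51.21 / 0.5222 = 98.06 rpm.
KE_i = ½ΣIω² = 145.6 J; KE_f = ½(0.5222)(10.27)² = 27.53 J.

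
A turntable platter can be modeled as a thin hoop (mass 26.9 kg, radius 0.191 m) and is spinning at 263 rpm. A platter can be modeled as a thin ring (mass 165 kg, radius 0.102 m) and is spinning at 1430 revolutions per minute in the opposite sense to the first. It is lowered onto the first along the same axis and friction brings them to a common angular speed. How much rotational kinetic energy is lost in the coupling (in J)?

The coupling torques are internal; angular momentum about the shared axis is conserved.
Moments of inertia: I_A = (26.9)(0.191)² = 0.9813 kg·m²; I_B = (165)(0.102)² = 1.717 kg·m².
Taking A's sense as positive: L = (0.9813)(263) − (1.717)(1430) = -2197 kg·m²·rpm.
Combined I = 0.9813 + 1.717 = 2.698 kg·m².
ω_f = L / I = -2197 / 2.698 = -814.2 rpm.
KE_i = ½ΣIω² = 19620 J; KE_f = ½(2.698)(85.26)² = 9807 J.

ΔKE lost ≈ 9810 J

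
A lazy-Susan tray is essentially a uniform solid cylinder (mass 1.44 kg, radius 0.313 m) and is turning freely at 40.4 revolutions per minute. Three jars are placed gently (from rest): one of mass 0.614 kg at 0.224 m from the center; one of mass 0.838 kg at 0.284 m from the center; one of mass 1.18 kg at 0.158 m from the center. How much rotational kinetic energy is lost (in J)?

energy lost ≈ 0.407 J

The added mass arrives with no angular momentum about the center, and any external torque about the center is negligible, so the system's angular momentum is conserved.
I_p = ½(1.44)(0.313)² = 0.07054 kg·m².
Added inertia Σmr² = (0.614)(0.224)² + (0.838)(0.284)² + (1.18)(0.158)² = 0.1279 kg·m²; I_f = 0.07054 + 0.1279 = 0.1984 kg·m².
ω_f = I_p ω_i / I_f = (0.07054)(40.4) / 0.1984 = 14.36 rpm.
KE_i = ½(0.07054)(4.231 rad/s)² = 0.6313 J; KE_f = ½(0.1984)(1.504)² = 0.2244 J.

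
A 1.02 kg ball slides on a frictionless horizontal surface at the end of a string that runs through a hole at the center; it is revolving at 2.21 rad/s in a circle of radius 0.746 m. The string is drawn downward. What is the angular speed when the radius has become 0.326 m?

No torque about the axis ⇒ m r₁² ω₁ = m r₂² ω₂.
ω₂ = ω₁ (r₁/r₂)² = (2.21)(0.746/0.326)² = 11.57 rad/s.

ω₂ ≈ 11.6 rad/s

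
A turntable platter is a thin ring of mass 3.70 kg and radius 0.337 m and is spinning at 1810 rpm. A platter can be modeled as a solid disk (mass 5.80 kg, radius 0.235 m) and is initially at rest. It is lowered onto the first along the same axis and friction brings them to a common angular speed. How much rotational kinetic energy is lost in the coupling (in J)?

No external torque acts about the common axis, so total angular momentum is conserved.
Moments of inertia: I_A = (3.70)(0.337)² = 0.4202 kg·m²; I_B = ½(5.80)(0.235)² = 0.1602 kg·m².
Taking A's sense as positive: L = (0.4202)(1810) = 760.6 kg·m²·rpm.
Combined I = 0.4202 + 0.1602 = 0.5804 kg·m².
ω_f = L / I = 760.6 / 0.5804 = 1311 rpm.
KE_i = ½ΣIω² = 7548 J; KE_f = ½(0.5804)(137.2)² = 5465 J.

ΔKE lost ≈ 2080 J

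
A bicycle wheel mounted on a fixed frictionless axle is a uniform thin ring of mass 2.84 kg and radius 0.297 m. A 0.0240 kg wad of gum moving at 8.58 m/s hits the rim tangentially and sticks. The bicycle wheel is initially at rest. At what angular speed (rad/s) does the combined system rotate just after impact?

About the axle the impulsive forces during the collision are internal, so angular momentum about that axis is conserved.
I_p = (2.84)(0.297)² = 0.2505 kg·m². Taking the sense of the wad of gum's angular momentum as positive, L_{wad} = m v R = (0.0240)(8.58)(0.297) = 0.06116 kg·m²/s.
L_i = 0 + 0.06116 = 0.06116 kg·m²/s.
After sticking, I_f = I_p + m R² = 0.2505 + (0.0240)(0.297)² = 0.2526 kg·m².
ω_f = L_i / I_f = 0.06116 / 0.2526 = 0.2421 rad/s.

|ω_f| ≈ 0.242 rad/s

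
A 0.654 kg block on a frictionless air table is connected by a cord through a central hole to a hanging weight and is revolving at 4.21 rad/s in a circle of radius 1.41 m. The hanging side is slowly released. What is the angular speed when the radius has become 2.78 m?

No torque about the axis ⇒ m r₁² ω₁ = m r₂² ω₂.
ω₂ = ω₁ (r₁/r₂)² = (4.21)(1.41/2.78)² = 1.083 rad/s.

ω₂ ≈ 1.08 rad/s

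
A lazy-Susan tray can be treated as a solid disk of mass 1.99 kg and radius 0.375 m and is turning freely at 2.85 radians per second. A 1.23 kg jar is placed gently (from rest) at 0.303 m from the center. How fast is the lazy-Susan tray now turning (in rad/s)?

ω_f ≈ 1.58 rad/s

No external torque acts about the center; L_before = L_after.
I_p = ½(1.99)(0.375)² = 0.1399 kg·m².
Added inertia Σmr² = (1.23)(0.303)² = 0.1129 kg·m²; I_f = 0.1399 + 0.1129 = 0.2528 kg·m².
ω_f = I_p ω_i / I_f = (0.1399)(2.85) / 0.2528 = 1.577 rad/s.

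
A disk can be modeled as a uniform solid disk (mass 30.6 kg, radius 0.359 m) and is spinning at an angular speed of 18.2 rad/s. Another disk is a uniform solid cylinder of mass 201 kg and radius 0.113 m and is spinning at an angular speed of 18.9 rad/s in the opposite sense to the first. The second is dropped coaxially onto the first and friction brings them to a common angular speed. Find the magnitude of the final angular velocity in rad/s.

No external torque acts about the common axis, so total angular momentum is conserved.
Moments of inertia: I_A = ½(30.6)(0.359)² = 1.972 kg·m²; I_B = ½(201)(0.113)² = 1.283 kg·m².
Taking A's sense as positive: L = (1.972)(18.2) − (1.283)(18.9) = 11.63 kg·m²·rad/s.
Combined I = 1.972 + 1.283 = 3.255 kg·m².
ω_f = L / I = 11.63 / 3.255 = 3.574 rad/s.

|ω_f| ≈ 3.57 rad/s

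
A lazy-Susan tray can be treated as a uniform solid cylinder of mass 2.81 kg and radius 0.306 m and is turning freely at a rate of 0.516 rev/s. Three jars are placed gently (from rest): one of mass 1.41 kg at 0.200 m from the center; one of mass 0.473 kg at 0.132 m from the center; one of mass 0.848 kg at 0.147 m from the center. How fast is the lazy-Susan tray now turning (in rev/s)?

ω_f ≈ 0.316 rev/s

The added mass arrives with no angular momentum about the center, and any external torque about the center is negligible, so the system's angular momentum is conserved.
I_p = ½(2.81)(0.306)² = 0.1316 kg·m².
Added inertia Σmr² = (1.41)(0.200)² + (0.473)(0.132)² + (0.848)(0.147)² = 0.08297 kg·m²; I_f = 0.1316 + 0.08297 = 0.2145 kg·m².
ω_f = I_p ω_i / I_f = (0.1316)(0.516) / 0.2145 = 0.3164 rev/s.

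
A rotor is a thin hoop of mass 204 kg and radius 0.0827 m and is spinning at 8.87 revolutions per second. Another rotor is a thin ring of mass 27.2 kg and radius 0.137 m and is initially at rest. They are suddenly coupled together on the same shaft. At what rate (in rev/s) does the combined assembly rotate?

|ω_f| ≈ 6.49 rev/s

The coupling torques are internal; angular momentum about the shared axis is conserved.
Moments of inertia: I_A = (204)(0.0827)² = 1.395 kg·m²; I_B = (27.2)(0.137)² = 0.5105 kg·m².
Taking A's sense as positive: L = (1.395)(8.87) = 12.38 kg·m²·rev/s.
Combined I = 1.395 + 0.5105 = 1.906 kg·m².
ω_f = L / I = 12.38 / 1.906 = 6.494 rev/s.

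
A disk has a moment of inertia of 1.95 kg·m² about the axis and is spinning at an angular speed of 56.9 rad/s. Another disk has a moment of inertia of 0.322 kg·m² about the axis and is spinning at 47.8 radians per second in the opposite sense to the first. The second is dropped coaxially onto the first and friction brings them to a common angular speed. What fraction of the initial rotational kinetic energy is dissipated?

fraction ≈ 0.430

No external torque acts about the common axis, so total angular momentum is conserved.
Taking A's sense as positive: L = (1.950)(56.9) − (0.3220)(47.8) = 95.56 kg·m²·rad/s.
Combined I = 1.950 + 0.3220 = 2.272 kg·m².
ω_f = L / I = 95.56 / 2.272 = 42.06 rad/s.
KE_i = ½ΣIω² = 3525 J; KE_f = ½(2.272)(42.06)² = 2010 J.
Fraction dissipated = (KE_i − KE_f)/KE_i = 0.4298.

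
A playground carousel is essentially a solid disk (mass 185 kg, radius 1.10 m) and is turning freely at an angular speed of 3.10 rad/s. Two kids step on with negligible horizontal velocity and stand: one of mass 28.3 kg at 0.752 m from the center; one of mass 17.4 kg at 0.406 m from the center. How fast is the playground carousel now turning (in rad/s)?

The added mass arrives with no angular momentum about the center, and any external torque about the center is negligible, so the system's angular momentum is conserved.
I_p = ½(185)(1.10)² = 111.9 kg·m².
Added inertia Σmr² = (28.3)(0.752)² + (17.4)(0.406)² = 18.87 kg·m²; I_f = 111.9 + 18.87 = 130.8 kg·m².
ω_f = I_p ω_i / I_f = (111.9)(3.10) / 130.8 = 2.653 rad/s.

ω_f ≈ 2.65 rad/s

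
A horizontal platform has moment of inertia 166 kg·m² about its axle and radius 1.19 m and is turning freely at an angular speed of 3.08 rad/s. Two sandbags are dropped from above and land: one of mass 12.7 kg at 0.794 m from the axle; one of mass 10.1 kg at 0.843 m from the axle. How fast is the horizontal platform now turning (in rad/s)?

The added mass arrives with no angular momentum about the axle, and any external torque about the axle is negligible, so the system's angular momentum is conserved.
Added inertia Σmr² = (12.7)(0.794)² + (10.1)(0.843)² = 15.18 kg·m²; I_f = 166.0 + 15.18 = 181.2 kg·m².
ω_f = I_p ω_i / I_f = (166.0)(3.08) / 181.2 = 2.822 rad/s.

ω_f ≈ 2.82 rad/s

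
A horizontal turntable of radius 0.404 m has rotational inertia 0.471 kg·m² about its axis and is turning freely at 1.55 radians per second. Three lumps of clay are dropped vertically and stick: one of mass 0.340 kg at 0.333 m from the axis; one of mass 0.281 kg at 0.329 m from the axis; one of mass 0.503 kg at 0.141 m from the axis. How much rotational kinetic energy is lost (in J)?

No external torque acts about the axis; L_before = L_after.
Added inertia Σmr² = (0.340)(0.333)² + (0.281)(0.329)² + (0.503)(0.141)² = 0.07812 kg·m²; I_f = 0.4710 + 0.07812 = 0.5491 kg·m².
ω_f = I_p ω_i / I_f = (0.4710)(1.55) / 0.5491 = 1.329 rad/s.
KE_i = ½(0.4710)(1.550 rad/s)² = 0.5658 J; KE_f = ½(0.5491)(1.329)² = 0.4853 J.

energy lost ≈ 0.0805 J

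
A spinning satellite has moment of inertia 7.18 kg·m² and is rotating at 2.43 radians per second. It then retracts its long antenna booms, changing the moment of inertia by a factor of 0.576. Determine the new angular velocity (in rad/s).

ω₂ ≈ 4.22 rad/s

With no external torque about the axis, L is conserved: I₁ω₁ = I₂ω₂.
I₂ = 0.576 × 7.18 = 4.136 kg·m².
ω₂ = I₁ω₁ / I₂ = (7.180)(2.43 rad/s) / (4.136) = 4.219 rad/s.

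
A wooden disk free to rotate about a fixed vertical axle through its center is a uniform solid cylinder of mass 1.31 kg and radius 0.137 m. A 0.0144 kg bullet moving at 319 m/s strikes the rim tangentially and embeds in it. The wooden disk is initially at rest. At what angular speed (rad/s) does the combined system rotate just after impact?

About the axle the impulsive forces during the collision are internal, so angular momentum about that axis is conserved.
I_p = ½(1.31)(0.137)² = 0.01229 kg·m². Taking the sense of the bullet's angular momentum as positive, L_{bullet} = m v R = (0.0144)(319)(0.137) = 0.6293 kg·m²/s.
L_i = 0 + 0.6293 = 0.6293 kg·m²/s.
After sticking, I_f = I_p + m R² = 0.01229 + (0.0144)(0.137)² = 0.01256 kg·m².
ω_f = L_i / I_f = 0.6293 / 0.01256 = 50.09 rad/s.

|ω_f| ≈ 50.1 rad/s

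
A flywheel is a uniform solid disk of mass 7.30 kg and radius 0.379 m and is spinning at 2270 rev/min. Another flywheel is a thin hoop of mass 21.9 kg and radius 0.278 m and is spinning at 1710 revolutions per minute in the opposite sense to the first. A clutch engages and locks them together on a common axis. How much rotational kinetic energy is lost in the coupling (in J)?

The coupling torques are internal; angular momentum about the shared axis is conserved.
Moments of inertia: I_A = ½(7.30)(0.379)² = 0.5243 kg·m²; I_B = (21.9)(0.278)² = 1.693 kg·m².
Taking A's sense as positive: L = (0.5243)(2270) − (1.693)(1710) = -1704 kg·m²·rpm.
Combined I = 0.5243 + 1.693 = 2.217 kg·m².
ω_f = L / I = -1704 / 2.217 = -768.7 rpm.
KE_i = ½ΣIω² = 41950 J; KE_f = ½(2.217)(80.50)² = 7182 J.

ΔKE lost ≈ 34800 J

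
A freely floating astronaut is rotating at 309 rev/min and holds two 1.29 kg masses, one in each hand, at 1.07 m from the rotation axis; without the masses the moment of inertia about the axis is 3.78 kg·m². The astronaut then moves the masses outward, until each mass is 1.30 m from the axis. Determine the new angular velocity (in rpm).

ω₂ ≈ 256 rpm

Angular momentum about the spin axis is conserved since the torque about it is zero.
I₁ = 3.78 + 2(1.29)(1.07)² = 6.734 kg·m²; I₂ = 3.78 + 2(1.29)(1.30)² = 8.140 kg·m².
ω₂ = I₁ω₁ / I₂ = (6.734)(309 rpm) / (8.140) = 255.6 rpm.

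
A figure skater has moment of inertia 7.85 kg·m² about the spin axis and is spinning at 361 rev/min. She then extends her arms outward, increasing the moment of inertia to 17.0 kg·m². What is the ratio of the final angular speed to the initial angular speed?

ω₂/ω₁ ≈ 0.462

Angular momentum about the spin axis is conserved since the torque about it is zero.
ω₂/ω₁ = I₁/I₂ = 7.850 / 17.00 = 0.4618.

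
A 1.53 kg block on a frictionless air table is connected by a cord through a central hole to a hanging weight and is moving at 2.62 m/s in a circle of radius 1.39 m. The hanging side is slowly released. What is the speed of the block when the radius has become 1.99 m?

Central (radial) force ⇒ zero torque about the center ⇒ m v r is constant.
v₂ = v₁ r₁ / r₂ = (2.62)(1.39) / (1.99) = 1.830 m/s.

v₂ ≈ 1.83 m/s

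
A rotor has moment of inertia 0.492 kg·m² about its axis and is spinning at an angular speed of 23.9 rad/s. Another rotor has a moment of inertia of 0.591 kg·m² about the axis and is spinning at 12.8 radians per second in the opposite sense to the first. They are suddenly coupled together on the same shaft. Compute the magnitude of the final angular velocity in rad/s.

|ω_f| ≈ 3.87 rad/s

The coupling torques are internal; angular momentum about the shared axis is conserved.
Taking A's sense as positive: L = (0.4920)(23.9) − (0.5910)(12.8) = 4.194 kg·m²·rad/s.
Combined I = 0.4920 + 0.5910 = 1.083 kg·m².
ω_f = L / I = 4.194 / 1.083 = 3.873 rad/s.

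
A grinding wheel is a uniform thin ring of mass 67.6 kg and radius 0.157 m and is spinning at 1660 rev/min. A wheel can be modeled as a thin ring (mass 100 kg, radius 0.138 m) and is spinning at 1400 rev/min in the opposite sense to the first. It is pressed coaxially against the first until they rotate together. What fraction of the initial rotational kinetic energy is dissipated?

fraction ≈ 1.00

No external torque acts about the common axis, so total angular momentum is conserved.
Moments of inertia: I_A = (67.6)(0.157)² = 1.666 kg·m²; I_B = (100)(0.138)² = 1.904 kg·m².
Taking A's sense as positive: L = (1.666)(1660) − (1.904)(1400) = 99.85 kg·m²·rpm.
Combined I = 1.666 + 1.904 = 3.571 kg·m².
ω_f = L / I = 99.85 / 3.571 = 27.96 rpm.
KE_i = ½ΣIω² = 45640 J; KE_f = ½(3.571)(2.928)² = 15.31 J.
Fraction dissipated = (KE_i − KE_f)/KE_i = 0.9997.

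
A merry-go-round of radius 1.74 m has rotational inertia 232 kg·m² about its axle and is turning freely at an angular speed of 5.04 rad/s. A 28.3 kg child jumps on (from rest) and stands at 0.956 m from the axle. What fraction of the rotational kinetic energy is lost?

No external torque acts about the axle; L_before = L_after.
Added inertia Σmr² = (28.3)(0.956)² = 25.86 kg·m²; I_f = 232.0 + 25.86 = 257.9 kg·m².
ω_f = I_p ω_i / I_f = (232.0)(5.04) / 257.9 = 4.534 rad/s.
KE_i = ½(232.0)(5.040 rad/s)² = 2947 J; KE_f = ½(257.9)(4.534)² = 2651 J.
Fraction lost = 0.1003.

fraction ≈ 0.100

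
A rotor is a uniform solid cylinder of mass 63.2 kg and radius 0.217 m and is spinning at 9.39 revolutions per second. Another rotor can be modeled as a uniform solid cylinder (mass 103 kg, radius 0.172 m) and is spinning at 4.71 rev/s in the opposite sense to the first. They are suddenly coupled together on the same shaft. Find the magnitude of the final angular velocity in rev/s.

|ω_f| ≈ 2.26 rev/s

No external torque acts about the common axis, so total angular momentum is conserved.
Moments of inertia: I_A = ½(63.2)(0.217)² = 1.488 kg·m²; I_B = ½(103)(0.172)² = 1.524 kg·m².
Taking A's sense as positive: L = (1.488)(9.39) − (1.524)(4.71) = 6.796 kg·m²·rev/s.
Combined I = 1.488 + 1.524 = 3.012 kg·m².
ω_f = L / I = 6.796 / 3.012 = 2.257 rev/s.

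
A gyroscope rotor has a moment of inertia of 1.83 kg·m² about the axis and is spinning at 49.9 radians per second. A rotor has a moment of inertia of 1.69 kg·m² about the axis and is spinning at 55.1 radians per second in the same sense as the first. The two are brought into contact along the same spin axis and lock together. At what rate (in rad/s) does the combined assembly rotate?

The coupling torques are internal; angular momentum about the shared axis is conserved.
Taking A's sense as positive: L = (1.830)(49.9) + (1.690)(55.1) = 184.4 kg·m²·rad/s.
Combined I = 1.830 + 1.690 = 3.520 kg·m².
ω_f = L / I = 184.4 / 3.520 = 52.40 rad/s.

|ω_f| ≈ 52.4 rad/s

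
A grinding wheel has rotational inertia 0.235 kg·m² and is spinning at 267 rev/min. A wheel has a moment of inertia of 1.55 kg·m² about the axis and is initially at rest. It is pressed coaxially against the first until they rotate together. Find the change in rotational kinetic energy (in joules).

The coupling torques are internal; angular momentum about the shared axis is conserved.
Taking A's sense as positive: L = (0.2350)(267) = 62.74 kg·m²·rpm.
Combined I = 0.2350 + 1.550 = 1.785 kg·m².
ω_f = L / I = 62.74 / 1.785 = 35.15 rpm.
KE_i = ½ΣIω² = 91.86 J; KE_f = ½(1.785)(3.681)² = 12.09 J.

ΔKE ≈ -79.8 J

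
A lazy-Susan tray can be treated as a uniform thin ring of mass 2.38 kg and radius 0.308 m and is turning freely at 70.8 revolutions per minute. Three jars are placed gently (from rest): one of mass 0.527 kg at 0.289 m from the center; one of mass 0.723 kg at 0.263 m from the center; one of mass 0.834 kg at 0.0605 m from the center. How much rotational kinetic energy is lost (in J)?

energy lost ≈ 1.87 J

No external torque acts about the center; L_before = L_after.
I_p = (2.38)(0.308)² = 0.2258 kg·m².
Added inertia Σmr² = (0.527)(0.289)² + (0.723)(0.263)² + (0.834)(0.0605)² = 0.09708 kg·m²; I_f = 0.2258 + 0.09708 = 0.3229 kg·m².
ω_f = I_p ω_i / I_f = (0.2258)(70.8) / 0.3229 = 49.51 rpm.
KE_i = ½(0.2258)(7.414 rad/s)² = 6.205 J; KE_f = ½(0.3229)(5.185)² = 4.340 J.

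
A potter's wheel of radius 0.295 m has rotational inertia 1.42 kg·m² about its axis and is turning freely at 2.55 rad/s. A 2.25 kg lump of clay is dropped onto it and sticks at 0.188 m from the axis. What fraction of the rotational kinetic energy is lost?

No external torque acts about the axis; L_before = L_after.
Added inertia Σmr² = (2.25)(0.188)² = 0.07952 kg·m²; I_f = 1.420 + 0.07952 = 1.500 kg·m².
ω_f = I_p ω_i / I_f = (1.420)(2.55) / 1.500 = 2.415 rad/s.
KE_i = ½(1.420)(2.550 rad/s)² = 4.617 J; KE_f = ½(1.500)(2.415)² = 4.372 J.
Fraction lost = 0.05303.

fraction ≈ 0.0530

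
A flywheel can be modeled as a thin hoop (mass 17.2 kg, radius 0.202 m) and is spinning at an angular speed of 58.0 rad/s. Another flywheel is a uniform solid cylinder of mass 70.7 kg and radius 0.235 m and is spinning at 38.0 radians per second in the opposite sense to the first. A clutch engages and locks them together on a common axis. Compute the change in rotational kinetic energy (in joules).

The coupling torques are internal; angular momentum about the shared axis is conserved.
Moments of inertia: I_A = (17.2)(0.202)² = 0.7018 kg·m²; I_B = ½(70.7)(0.235)² = 1.952 kg·m².
Taking A's sense as positive: L = (0.7018)(58.0) − (1.952)(38.0) = -33.48 kg·m²·rad/s.
Combined I = 0.7018 + 1.952 = 2.654 kg·m².
ω_f = L / I = -33.48 / 2.654 = -12.61 rad/s.
KE_i = ½ΣIω² = 2590 J; KE_f = ½(2.654)(12.61)² = 211.1 J.

ΔKE ≈ -2380 J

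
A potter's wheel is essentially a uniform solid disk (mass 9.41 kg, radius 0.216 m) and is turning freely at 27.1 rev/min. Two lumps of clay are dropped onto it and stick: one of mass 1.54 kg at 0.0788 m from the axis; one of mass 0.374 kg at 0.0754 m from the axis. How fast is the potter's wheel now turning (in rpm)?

The added mass arrives with no angular momentum about the axis, and any external torque about the axis is negligible, so the system's angular momentum is conserved.
I_p = ½(9.41)(0.216)² = 0.2195 kg·m².
Added inertia Σmr² = (1.54)(0.0788)² + (0.374)(0.0754)² = 0.01169 kg·m²; I_f = 0.2195 + 0.01169 = 0.2312 kg·m².
ω_f = I_p ω_i / I_f = (0.2195)(27.1) / 0.2312 = 25.73 rpm.

ω_f ≈ 25.7 rpm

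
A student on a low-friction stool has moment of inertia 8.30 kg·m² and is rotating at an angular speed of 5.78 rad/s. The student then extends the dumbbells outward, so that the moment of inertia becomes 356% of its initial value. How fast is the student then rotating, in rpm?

ω₂ ≈ 15.5 rpm

No external torque acts about the spin axis, so angular momentum is conserved.
I₂ = 3.56 × 8.30 = 29.55 kg·m².
ω₂ = I₁ω₁ / I₂ = (8.300)(5.78 rad/s) / (29.55) = 1.624 rad/s = 15.50 rpm.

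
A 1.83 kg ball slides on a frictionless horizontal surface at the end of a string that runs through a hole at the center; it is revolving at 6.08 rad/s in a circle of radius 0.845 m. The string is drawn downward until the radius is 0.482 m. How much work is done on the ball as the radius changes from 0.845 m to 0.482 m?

The constraining force is radial, so m r² ω about the center is conserved.
ω₂ = ω₁ (r₁/r₂)² = (6.08)(0.845/0.482)² = 18.69 rad/s.
W = ΔKE = ½m(v₂² − v₁²) = 50.08 J.

W ≈ 50.1 J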